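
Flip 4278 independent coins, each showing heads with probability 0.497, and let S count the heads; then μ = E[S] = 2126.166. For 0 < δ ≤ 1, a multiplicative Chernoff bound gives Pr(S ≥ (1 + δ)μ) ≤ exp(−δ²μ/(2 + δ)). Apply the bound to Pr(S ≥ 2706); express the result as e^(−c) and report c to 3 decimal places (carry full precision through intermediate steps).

69.577

Write 2706 = (1 + δ)μ, so δ = 2706/2126.166 − 1 = 0.2727134…
Then the exponent is δ²μ/(2 + δ) = (2706 − μ)² / (μ·(2 + δ)) = 69.576970.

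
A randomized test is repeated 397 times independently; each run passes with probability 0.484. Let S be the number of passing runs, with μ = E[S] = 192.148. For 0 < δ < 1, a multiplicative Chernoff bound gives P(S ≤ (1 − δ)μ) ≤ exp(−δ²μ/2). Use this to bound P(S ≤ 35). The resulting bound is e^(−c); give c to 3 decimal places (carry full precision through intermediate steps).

Write 35 = (1 − δ)μ, so δ = 1 − 35/192.148 = 0.8178487…
Then the exponent is δ²μ/2 = (μ − 35)²/(2μ) = 64.261647.

64.262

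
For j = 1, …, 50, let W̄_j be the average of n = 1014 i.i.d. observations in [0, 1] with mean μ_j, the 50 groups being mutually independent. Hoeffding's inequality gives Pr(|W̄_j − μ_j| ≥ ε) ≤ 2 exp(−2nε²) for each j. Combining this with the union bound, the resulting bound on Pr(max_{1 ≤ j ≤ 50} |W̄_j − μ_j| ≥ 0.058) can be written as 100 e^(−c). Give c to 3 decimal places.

Union bound over the 50 events: Pr(max_{1 ≤ j ≤ 50} |W̄_j − μ_j| ≥ 0.058) ≤ 50·2·exp(−2nε²) = 100 exp(−2·1014·0.058²).
So c = 2·1014·0.058² = 6.8222.

6.822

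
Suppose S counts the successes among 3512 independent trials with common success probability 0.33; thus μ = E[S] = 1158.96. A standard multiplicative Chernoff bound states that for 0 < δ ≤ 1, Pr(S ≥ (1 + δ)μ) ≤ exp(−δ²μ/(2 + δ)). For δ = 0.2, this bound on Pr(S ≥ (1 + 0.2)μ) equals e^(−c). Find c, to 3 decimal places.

c = δ²μ/(2 + δ) = 0.2²·1158.96/(2 + 0.2) = 21.0720.

21.072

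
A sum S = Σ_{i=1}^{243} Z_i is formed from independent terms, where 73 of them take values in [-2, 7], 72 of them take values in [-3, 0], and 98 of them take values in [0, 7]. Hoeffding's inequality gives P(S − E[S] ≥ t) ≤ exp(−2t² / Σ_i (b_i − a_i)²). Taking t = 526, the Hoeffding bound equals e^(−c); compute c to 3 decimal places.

48.698

Σ(b_i − a_i)² = 73·9² + 72·3² + 98·7² = 11363.
c = 2t² / 11363 = 2·526² / 11363 = 48.6977.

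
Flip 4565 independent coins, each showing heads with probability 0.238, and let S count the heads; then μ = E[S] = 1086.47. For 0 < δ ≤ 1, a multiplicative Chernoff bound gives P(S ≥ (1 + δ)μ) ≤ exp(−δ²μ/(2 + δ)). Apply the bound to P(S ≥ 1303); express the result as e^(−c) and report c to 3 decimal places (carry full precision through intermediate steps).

Write 1303 = (1 + δ)μ, so δ = 1303/1086.47 − 1 = 0.1992968…
Then the exponent is δ²μ/(2 + δ) = (1303 − μ)² / (μ·(2 + δ)) = 19.621607.

19.622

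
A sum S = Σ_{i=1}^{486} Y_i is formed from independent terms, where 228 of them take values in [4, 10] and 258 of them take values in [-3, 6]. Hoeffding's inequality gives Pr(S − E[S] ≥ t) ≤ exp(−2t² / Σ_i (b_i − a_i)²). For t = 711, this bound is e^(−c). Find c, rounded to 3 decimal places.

Σ(b_i − a_i)² = 228·6² + 258·9² = 29106.
c = 2t² / 29106 = 2·711² / 29106 = 34.7365.

34.737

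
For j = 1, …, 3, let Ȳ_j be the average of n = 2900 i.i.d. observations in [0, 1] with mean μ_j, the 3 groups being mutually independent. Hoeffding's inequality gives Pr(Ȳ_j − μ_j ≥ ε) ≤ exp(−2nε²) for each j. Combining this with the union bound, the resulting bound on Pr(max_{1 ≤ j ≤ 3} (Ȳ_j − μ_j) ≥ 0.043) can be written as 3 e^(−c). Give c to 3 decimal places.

10.724

Union bound over the 3 events: Pr(max_{1 ≤ j ≤ 3} (Ȳ_j − μ_j) ≥ 0.043) ≤ 3·exp(−2nε²) = 3 exp(−2·2900·0.043²).
So c = 2·2900·0.043² = 10.7242.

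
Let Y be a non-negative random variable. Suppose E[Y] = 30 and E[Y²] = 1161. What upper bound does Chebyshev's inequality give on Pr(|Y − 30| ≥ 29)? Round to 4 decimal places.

0.3103

Var(Y) = E[Y²] − (E[Y])² = 1161 − 900 = 261.
Chebyshev's inequality: Pr(|Y − μ| ≥ t) ≤ Var(Y)/t² = 261/841 = 0.3103.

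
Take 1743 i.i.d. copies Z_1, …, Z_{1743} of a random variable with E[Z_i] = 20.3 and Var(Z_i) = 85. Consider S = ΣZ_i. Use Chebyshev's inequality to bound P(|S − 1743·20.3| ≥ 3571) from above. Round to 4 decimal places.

0.0116

Var(S) = n·Var(Z_i) = 1743·85 = 148155.
Chebyshev: P(|S − 1743·20.3| ≥ 3571) ≤ Var(S)/3571² = 148155/12752041 = 0.0116.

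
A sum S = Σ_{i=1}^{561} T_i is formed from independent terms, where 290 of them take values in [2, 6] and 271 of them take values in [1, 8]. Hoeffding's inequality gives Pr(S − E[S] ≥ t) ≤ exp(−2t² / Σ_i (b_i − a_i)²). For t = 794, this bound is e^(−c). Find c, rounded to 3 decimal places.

70.365

Σ(b_i − a_i)² = 290·4² + 271·7² = 17919.
c = 2t² / 17919 = 2·794² / 17919 = 70.3651.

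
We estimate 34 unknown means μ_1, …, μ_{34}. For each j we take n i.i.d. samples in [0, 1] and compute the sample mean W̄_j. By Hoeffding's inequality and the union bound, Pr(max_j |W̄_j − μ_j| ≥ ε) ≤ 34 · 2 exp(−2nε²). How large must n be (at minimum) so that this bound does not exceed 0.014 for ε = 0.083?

617

Need 2·34·exp(−2nε²) ≤ 0.014, i.e. exp(−2nε²) ≤ 0.014/68.
So 2nε² ≥ ln(68/0.014) = 8.488206.
Hence n ≥ 8.488206/(2·0.083²) = 616.070.
The smallest integer n is 617.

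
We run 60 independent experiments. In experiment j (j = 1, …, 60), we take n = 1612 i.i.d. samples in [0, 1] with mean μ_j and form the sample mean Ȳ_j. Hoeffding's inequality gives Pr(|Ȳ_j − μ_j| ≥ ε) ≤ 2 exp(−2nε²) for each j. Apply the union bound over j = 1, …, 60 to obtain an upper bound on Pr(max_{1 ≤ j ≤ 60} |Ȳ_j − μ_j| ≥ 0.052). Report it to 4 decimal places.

Per-experiment Hoeffding bound: 2·exp(−2·1612·0.052²) = 2·exp(−8.71770) = 0.00032733.
Union bound over 60 events: 60·0.00032733 = 0.01964.

0.0196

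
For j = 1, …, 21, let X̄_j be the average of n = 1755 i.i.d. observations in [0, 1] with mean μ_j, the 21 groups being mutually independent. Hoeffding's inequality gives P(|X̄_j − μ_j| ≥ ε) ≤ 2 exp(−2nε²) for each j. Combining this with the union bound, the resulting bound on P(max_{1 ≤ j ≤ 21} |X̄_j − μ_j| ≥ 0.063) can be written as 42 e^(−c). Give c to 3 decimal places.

Union bound over the 21 events: P(max_{1 ≤ j ≤ 21} |X̄_j − μ_j| ≥ 0.063) ≤ 21·2·exp(−2nε²) = 42 exp(−2·1755·0.063²).
So c = 2·1755·0.063² = 13.9312.

13.931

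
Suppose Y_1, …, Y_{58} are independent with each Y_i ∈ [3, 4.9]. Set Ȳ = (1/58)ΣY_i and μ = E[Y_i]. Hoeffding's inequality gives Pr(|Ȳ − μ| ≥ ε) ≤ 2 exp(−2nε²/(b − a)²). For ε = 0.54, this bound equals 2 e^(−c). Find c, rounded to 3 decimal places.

c = 2nε²/(b − a)² = 2·58·0.54² / 1.9² = 9.3700.

9.370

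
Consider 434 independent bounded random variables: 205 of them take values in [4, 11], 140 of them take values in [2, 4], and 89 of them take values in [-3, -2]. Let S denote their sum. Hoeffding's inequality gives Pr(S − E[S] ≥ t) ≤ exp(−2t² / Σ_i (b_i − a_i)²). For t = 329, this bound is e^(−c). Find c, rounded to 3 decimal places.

20.243

Σ(b_i − a_i)² = 205·7² + 140·2² + 89·1² = 10694.
c = 2t² / 10694 = 2·329² / 10694 = 20.2433.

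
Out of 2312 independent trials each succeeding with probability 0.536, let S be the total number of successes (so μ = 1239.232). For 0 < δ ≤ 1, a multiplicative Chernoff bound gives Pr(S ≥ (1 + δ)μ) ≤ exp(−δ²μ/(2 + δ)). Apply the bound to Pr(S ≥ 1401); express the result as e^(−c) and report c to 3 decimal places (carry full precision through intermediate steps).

Write 1401 = (1 + δ)μ, so δ = 1401/1239.232 − 1 = 0.1305389…
Then the exponent is δ²μ/(2 + δ) = (1401 − μ)² / (μ·(2 + δ)) = 9.911586.

9.912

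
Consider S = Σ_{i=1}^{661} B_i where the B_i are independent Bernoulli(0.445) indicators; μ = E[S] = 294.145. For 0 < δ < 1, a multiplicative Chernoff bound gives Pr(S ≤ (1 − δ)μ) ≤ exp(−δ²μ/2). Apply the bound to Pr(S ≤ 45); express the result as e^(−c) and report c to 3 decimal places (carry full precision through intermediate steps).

105.515

Write 45 = (1 − δ)μ, so δ = 1 − 45/294.145 = 0.8470142…
Then the exponent is δ²μ/2 = (μ − 45)²/(2μ) = 105.514680.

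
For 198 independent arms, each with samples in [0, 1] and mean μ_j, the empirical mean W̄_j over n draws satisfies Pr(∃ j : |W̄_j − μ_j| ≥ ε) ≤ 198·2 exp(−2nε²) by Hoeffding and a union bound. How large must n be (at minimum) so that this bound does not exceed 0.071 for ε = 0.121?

295

Need 2·198·exp(−2nε²) ≤ 0.071, i.e. exp(−2nε²) ≤ 0.071/396.
So 2nε² ≥ ln(396/0.071) = 8.626490.
Hence n ≥ 8.626490/(2·0.121²) = 294.600.
The smallest integer n is 295.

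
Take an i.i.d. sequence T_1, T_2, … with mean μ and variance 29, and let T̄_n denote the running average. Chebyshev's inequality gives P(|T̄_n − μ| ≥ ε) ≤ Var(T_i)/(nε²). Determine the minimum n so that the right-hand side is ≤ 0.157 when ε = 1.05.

Require 29/(n·1.05²) ≤ 0.157, i.e. n ≥ 29/(0.157·1.05²) = 167.540.
The smallest integer n is 168.

168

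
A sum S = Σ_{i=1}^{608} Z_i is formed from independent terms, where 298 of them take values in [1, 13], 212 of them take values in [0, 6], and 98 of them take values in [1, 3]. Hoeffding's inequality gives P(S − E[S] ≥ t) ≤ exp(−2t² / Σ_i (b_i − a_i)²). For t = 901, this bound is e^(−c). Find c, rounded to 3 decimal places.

31.875

Σ(b_i − a_i)² = 298·12² + 212·6² + 98·2² = 50936.
c = 2t² / 50936 = 2·901² / 50936 = 31.8753.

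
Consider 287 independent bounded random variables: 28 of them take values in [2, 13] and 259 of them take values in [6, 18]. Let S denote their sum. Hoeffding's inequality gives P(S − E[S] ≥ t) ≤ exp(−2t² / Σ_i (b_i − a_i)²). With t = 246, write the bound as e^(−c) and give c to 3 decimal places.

Σ(b_i − a_i)² = 28·11² + 259·12² = 40684.
c = 2t² / 40684 = 2·246² / 40684 = 2.9749.

2.975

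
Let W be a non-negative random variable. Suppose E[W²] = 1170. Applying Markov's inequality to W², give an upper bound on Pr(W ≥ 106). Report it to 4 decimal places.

0.1041

Since W ≥ 0, the event {W ≥ 106} is the same as {W² ≥ 11236}.
Markov's inequality applied to W² gives Pr(W² ≥ 11236) ≤ E[W²]/11236 = 1170/11236 = 0.1041.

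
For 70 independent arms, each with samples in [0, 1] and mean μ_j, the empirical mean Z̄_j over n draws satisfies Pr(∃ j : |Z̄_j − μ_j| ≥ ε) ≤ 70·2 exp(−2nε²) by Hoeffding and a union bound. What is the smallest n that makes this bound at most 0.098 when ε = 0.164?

Need 2·70·exp(−2nε²) ≤ 0.098, i.e. exp(−2nε²) ≤ 0.098/140.
So 2nε² ≥ ln(140/0.098) = 7.264430.
Hence n ≥ 7.264430/(2·0.164²) = 135.047.
The smallest integer n is 136.

136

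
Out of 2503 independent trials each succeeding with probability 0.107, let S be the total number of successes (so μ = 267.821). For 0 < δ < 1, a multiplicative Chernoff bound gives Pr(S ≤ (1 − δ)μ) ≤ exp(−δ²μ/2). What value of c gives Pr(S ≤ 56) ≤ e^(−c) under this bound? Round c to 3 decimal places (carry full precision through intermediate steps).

83.765

Write 56 = (1 − δ)μ, so δ = 1 − 56/267.821 = 0.7909051…
Then the exponent is δ²μ/2 = (μ − 56)²/(2μ) = 83.765157.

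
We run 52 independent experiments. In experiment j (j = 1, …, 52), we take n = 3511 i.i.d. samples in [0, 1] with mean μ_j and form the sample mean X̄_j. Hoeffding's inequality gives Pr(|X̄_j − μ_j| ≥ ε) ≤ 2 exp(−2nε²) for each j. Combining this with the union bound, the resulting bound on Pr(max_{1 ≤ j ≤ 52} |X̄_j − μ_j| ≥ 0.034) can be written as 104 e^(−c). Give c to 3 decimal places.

Union bound over the 52 events: Pr(max_{1 ≤ j ≤ 52} |X̄_j − μ_j| ≥ 0.034) ≤ 52·2·exp(−2nε²) = 104 exp(−2·3511·0.034²).
So c = 2·3511·0.034² = 8.1174.

8.117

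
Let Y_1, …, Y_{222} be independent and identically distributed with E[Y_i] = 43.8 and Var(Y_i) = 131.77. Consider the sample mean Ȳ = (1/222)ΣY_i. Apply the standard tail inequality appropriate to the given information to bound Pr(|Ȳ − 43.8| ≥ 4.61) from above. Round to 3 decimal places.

0.028

With mean and variance of each term known, Chebyshev's inequality bounds the deviation of the sum (or sample mean).
Var(Ȳ) = Var(Y_i)/n = 131.77/222 = 0.59356.
Chebyshev: Pr(|Ȳ − 43.8| ≥ 4.61) ≤ Var(Ȳ)/(4.61)² = 131.77/(222·4.61²) = 0.0279.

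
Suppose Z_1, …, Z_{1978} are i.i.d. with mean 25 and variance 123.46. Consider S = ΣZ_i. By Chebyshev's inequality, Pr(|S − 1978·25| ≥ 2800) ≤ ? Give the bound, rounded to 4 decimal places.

0.0311

Var(S) = n·Var(Z_i) = 1978·123.46 = 244203.88.
Chebyshev: Pr(|S − 1978·25| ≥ 2800) ≤ Var(S)/2800² = 244203.88/7840000 = 0.0311.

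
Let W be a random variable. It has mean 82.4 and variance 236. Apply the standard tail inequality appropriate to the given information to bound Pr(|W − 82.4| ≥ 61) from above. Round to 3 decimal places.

Mean and variance are known, so Chebyshev's inequality applies.
Chebyshev: Pr(|W − μ| ≥ t) ≤ Var(W)/t².
Bound = 236 / 3721 = 0.0634.

0.063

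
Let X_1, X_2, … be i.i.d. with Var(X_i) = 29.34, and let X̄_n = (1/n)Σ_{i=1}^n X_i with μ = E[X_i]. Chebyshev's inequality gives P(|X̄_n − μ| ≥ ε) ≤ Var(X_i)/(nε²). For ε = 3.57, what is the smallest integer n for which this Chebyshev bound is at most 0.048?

Require 29.34/(n·3.57²) ≤ 0.048, i.e. n ≥ 29.34/(0.048·3.57²) = 47.960.
The smallest integer n is 48.

48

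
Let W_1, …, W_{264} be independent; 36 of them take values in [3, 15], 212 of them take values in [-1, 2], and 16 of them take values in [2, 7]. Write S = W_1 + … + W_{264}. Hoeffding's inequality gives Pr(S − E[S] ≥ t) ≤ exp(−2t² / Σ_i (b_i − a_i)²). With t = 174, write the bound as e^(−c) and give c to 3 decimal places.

Σ(b_i − a_i)² = 36·12² + 212·3² + 16·5² = 7492.
c = 2t² / 7492 = 2·174² / 7492 = 8.0822.

8.082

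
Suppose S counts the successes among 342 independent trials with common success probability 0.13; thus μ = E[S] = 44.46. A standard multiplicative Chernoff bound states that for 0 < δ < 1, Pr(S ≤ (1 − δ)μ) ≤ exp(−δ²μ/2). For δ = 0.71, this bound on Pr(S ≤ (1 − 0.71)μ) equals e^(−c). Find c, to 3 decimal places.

c = δ²μ/2 = 0.71²·44.46/2 = 11.2061.

11.206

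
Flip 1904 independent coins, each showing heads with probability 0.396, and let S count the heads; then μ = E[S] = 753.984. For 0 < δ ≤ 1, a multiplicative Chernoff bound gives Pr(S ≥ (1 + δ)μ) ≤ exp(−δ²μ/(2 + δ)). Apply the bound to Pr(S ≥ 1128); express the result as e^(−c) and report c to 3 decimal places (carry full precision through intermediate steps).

Write 1128 = (1 + δ)μ, so δ = 1128/753.984 − 1 = 0.496053…
Then the exponent is δ²μ/(2 + δ) = (1128 − μ)² / (μ·(2 + δ)) = 74.330052.

74.330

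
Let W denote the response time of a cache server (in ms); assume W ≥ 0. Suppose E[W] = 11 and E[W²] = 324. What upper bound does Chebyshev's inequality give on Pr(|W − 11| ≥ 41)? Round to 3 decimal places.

0.121

Var(W) = E[W²] − (E[W])² = 324 − 121 = 203.
Chebyshev's inequality: Pr(|W − μ| ≥ t) ≤ Var(W)/t² = 203/1681 = 0.1208.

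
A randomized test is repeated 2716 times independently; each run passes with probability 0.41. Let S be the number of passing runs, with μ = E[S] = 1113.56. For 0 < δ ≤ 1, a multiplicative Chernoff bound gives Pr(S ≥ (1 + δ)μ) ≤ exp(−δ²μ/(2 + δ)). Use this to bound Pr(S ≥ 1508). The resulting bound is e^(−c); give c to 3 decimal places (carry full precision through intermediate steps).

59.347

Write 1508 = (1 + δ)μ, so δ = 1508/1113.56 − 1 = 0.3542153…
Then the exponent is δ²μ/(2 + δ) = (1508 − μ)² / (μ·(2 + δ)) = 59.347455.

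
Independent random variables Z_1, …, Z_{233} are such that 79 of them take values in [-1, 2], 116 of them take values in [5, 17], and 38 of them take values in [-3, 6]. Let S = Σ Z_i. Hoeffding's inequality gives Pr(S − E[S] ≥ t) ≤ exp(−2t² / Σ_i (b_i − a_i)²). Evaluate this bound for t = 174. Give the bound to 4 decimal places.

Σ(b_i − a_i)² = 79·3² + 116·12² + 38·9² = 20493.
Exponent = 2·174² / 20493 = 2.95477.
Bound = exp(−2.95477) = 0.05209.

0.0521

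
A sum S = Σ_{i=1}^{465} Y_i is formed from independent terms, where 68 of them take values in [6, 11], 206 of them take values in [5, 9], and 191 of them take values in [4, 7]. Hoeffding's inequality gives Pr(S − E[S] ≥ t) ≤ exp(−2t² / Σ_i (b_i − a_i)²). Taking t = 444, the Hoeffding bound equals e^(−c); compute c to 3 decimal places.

58.715

Σ(b_i − a_i)² = 68·5² + 206·4² + 191·3² = 6715.
c = 2t² / 6715 = 2·444² / 6715 = 58.7151.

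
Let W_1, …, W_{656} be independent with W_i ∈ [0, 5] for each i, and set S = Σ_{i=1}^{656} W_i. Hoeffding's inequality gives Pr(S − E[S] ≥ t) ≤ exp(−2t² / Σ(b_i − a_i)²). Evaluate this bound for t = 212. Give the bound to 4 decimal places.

0.0042

Σ(b_i − a_i)² = 656·(5)² = 16400.
Exponent = 2·212²/16400 = 5.4810.
Bound = exp(−5.4810) = 0.00417.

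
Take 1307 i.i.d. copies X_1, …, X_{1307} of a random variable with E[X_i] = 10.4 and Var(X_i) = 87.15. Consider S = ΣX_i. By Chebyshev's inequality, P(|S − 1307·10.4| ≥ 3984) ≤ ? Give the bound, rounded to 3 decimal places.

Var(S) = n·Var(X_i) = 1307·87.15 = 113905.05.
Chebyshev: P(|S − 1307·10.4| ≥ 3984) ≤ Var(S)/3984² = 113905.05/15872256 = 0.0072.

0.007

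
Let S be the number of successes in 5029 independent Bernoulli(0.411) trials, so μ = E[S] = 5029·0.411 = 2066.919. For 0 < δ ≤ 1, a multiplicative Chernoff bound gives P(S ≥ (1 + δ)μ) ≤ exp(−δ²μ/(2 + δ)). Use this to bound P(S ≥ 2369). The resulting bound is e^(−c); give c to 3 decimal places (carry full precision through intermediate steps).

Write 2369 = (1 + δ)μ, so δ = 2369/2066.919 − 1 = 0.1461504…
Then the exponent is δ²μ/(2 + δ) = (2369 − μ)² / (μ·(2 + δ)) = 20.571370.

20.571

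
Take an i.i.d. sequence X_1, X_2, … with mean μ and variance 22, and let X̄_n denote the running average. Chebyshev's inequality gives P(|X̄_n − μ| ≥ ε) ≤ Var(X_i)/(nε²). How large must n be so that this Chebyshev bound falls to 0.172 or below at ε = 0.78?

211

Require 22/(n·0.78²) ≤ 0.172, i.e. n ≥ 22/(0.172·0.78²) = 210.235.
The smallest integer n is 211.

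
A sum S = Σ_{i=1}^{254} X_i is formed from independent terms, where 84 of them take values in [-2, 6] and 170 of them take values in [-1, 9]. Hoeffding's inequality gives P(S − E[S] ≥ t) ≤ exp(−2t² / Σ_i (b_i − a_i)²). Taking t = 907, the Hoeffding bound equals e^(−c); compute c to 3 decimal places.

Σ(b_i − a_i)² = 84·8² + 170·10² = 22376.
c = 2t² / 22376 = 2·907² / 22376 = 73.5296.

73.530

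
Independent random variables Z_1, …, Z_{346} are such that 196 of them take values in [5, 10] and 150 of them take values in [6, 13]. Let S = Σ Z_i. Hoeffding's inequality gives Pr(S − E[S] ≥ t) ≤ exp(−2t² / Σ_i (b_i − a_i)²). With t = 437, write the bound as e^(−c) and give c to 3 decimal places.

31.179

Σ(b_i − a_i)² = 196·5² + 150·7² = 12250.
c = 2t² / 12250 = 2·437² / 12250 = 31.1786.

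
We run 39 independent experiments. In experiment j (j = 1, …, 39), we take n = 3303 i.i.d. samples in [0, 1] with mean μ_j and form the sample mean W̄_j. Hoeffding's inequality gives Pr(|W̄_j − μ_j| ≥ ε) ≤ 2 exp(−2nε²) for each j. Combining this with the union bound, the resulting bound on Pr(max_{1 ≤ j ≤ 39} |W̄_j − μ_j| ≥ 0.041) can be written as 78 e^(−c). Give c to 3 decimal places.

11.105

Union bound over the 39 events: Pr(max_{1 ≤ j ≤ 39} |W̄_j − μ_j| ≥ 0.041) ≤ 39·2·exp(−2nε²) = 78 exp(−2·3303·0.041²).
So c = 2·3303·0.041² = 11.1047.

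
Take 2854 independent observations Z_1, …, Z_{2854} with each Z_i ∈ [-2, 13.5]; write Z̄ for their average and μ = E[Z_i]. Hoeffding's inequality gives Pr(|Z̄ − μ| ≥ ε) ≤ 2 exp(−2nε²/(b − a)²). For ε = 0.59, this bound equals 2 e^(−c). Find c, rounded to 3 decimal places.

8.270

c = 2nε²/(b − a)² = 2·2854·0.59² / 15.5² = 8.2704.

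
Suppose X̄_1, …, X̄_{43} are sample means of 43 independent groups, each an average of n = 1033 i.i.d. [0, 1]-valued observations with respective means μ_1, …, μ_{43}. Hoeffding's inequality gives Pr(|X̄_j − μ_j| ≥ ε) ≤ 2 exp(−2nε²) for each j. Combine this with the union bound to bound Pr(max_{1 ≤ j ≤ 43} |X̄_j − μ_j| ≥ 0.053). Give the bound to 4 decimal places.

Per-experiment Hoeffding bound: 2·exp(−2·1033·0.053²) = 2·exp(−5.80339) = 0.0060346.
Union bound over 43 events: 43·0.0060346 = 0.25949.

0.2595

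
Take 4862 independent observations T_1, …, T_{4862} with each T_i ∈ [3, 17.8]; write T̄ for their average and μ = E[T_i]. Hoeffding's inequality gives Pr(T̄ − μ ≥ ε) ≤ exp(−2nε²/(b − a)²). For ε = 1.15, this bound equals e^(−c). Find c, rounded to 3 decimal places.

58.711

c = 2nε²/(b − a)² = 2·4862·1.15² / 14.8² = 58.7107.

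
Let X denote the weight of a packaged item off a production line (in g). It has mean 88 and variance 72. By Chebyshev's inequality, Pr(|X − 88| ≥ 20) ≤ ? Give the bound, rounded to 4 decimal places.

0.1800

Chebyshev: Pr(|X − μ| ≥ t) ≤ Var(X)/t².
Bound = 72 / 400 = 0.1800.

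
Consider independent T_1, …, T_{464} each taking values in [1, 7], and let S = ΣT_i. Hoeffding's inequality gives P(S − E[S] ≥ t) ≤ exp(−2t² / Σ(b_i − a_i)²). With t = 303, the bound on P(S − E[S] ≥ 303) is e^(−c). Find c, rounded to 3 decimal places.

Σ(b_i − a_i)² = 464·(6)² = 16704.
c = 2t²/16704 = 2·303²/16704 = 10.9925.

10.992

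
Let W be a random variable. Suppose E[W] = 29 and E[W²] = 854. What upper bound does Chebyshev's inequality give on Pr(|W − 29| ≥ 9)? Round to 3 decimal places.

Var(W) = E[W²] − (E[W])² = 854 − 841 = 13.
Chebyshev's inequality: Pr(|W − μ| ≥ t) ≤ Var(W)/t² = 13/81 = 0.1605.

0.160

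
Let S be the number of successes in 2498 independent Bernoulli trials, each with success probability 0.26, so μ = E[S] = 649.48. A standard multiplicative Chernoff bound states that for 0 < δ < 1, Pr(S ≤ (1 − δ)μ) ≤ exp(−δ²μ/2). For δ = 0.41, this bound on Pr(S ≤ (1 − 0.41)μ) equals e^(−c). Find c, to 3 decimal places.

c = δ²μ/2 = 0.41²·649.48/2 = 54.5888.

54.589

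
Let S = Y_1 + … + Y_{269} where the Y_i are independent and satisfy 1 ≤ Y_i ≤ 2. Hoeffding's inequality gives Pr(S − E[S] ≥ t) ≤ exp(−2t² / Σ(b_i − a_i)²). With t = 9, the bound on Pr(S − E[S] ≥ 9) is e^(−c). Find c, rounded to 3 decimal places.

Σ(b_i − a_i)² = 269·(1)² = 269.
c = 2t²/269 = 2·9²/269 = 0.6022.

0.602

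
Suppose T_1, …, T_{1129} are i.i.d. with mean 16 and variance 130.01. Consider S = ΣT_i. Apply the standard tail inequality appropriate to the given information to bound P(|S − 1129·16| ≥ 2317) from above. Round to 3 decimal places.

0.027

With mean and variance of each term known, Chebyshev's inequality bounds the deviation of the sum (or sample mean).
Var(S) = n·Var(T_i) = 1129·130.01 = 146781.29.
Chebyshev: P(|S − 1129·16| ≥ 2317) ≤ Var(S)/2317² = 146781.29/5368489 = 0.0273.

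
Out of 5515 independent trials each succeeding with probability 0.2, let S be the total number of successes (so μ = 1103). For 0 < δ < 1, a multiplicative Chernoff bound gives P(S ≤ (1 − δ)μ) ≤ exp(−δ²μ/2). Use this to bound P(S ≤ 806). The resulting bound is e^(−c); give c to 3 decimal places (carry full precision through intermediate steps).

39.986

Write 806 = (1 − δ)μ, so δ = 1 − 806/1103 = 0.2692656…
Then the exponent is δ²μ/2 = (μ − 806)²/(2μ) = 39.985947.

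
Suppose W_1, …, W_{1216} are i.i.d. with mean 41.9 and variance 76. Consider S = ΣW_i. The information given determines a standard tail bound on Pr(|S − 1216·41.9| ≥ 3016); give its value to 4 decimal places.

0.0102

With mean and variance of each term known, Chebyshev's inequality bounds the deviation of the sum (or sample mean).
Var(S) = n·Var(W_i) = 1216·76 = 92416.
Chebyshev: Pr(|S − 1216·41.9| ≥ 3016) ≤ Var(S)/3016² = 92416/9096256 = 0.0102.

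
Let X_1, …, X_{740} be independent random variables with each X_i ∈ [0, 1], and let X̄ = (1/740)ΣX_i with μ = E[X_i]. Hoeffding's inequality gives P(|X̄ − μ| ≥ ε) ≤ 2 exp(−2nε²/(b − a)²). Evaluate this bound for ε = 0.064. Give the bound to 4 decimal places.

Exponent: 2nε²/(b − a)² = 2·740·0.064² / 1² = 6.06208.
Bound = 2·exp(−6.06208) = 0.00466.

0.0047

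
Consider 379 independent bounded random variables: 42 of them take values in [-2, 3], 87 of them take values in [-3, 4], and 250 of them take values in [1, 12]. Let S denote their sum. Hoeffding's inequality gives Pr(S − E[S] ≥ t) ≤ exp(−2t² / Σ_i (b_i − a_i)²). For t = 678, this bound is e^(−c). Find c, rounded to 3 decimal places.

25.852

Σ(b_i − a_i)² = 42·5² + 87·7² + 250·11² = 35563.
c = 2t² / 35563 = 2·678² / 35563 = 25.8518.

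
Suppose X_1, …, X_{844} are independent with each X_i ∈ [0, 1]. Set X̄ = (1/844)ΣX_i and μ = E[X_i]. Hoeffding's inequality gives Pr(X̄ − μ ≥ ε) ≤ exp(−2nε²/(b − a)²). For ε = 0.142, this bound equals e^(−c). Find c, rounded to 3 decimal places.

34.037

c = 2nε²/(b − a)² = 2·844·0.142² / 1² = 34.0368.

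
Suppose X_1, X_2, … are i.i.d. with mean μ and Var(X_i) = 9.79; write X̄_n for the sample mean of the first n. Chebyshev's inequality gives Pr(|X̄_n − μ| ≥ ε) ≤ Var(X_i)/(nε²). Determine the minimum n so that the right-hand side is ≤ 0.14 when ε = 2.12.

Require 9.79/(n·2.12²) ≤ 0.14, i.e. n ≥ 9.79/(0.14·2.12²) = 15.559.
The smallest integer n is 16.

16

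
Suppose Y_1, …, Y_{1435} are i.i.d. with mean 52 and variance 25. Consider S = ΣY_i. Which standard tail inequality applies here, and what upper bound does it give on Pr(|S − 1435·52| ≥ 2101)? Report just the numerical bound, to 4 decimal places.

0.0081

With mean and variance of each term known, Chebyshev's inequality bounds the deviation of the sum (or sample mean).
Var(S) = n·Var(Y_i) = 1435·25 = 35875.
Chebyshev: Pr(|S − 1435·52| ≥ 2101) ≤ Var(S)/2101² = 35875/4414201 = 0.0081.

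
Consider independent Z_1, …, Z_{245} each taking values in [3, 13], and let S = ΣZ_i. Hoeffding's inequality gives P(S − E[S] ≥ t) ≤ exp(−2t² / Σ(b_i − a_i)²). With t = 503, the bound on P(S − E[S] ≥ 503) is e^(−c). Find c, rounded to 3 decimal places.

Σ(b_i − a_i)² = 245·(10)² = 24500.
c = 2t²/24500 = 2·503²/24500 = 20.6538.

20.654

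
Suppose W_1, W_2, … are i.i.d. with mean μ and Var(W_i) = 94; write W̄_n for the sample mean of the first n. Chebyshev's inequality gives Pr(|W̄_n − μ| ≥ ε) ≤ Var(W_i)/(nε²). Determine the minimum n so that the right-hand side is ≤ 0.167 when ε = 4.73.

26

Require 94/(n·4.73²) ≤ 0.167, i.e. n ≥ 94/(0.167·4.73²) = 25.159.
The smallest integer n is 26.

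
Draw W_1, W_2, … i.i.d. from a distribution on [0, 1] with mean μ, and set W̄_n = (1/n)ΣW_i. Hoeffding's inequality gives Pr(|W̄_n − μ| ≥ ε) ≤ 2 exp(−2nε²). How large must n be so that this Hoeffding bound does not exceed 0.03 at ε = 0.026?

Require 2·exp(−2nε²) ≤ 0.03, i.e. 2nε² ≥ ln(2/0.03) = 4.199705.
So n ≥ 4.199705 / (2·0.026²) = 3106.291.
The smallest integer n is 3107.

3107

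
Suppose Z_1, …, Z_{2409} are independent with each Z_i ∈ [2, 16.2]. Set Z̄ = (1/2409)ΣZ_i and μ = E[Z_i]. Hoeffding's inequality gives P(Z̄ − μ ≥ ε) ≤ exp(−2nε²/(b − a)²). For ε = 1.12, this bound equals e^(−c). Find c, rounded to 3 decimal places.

c = 2nε²/(b − a)² = 2·2409·1.12² / 14.2² = 29.9727.

29.973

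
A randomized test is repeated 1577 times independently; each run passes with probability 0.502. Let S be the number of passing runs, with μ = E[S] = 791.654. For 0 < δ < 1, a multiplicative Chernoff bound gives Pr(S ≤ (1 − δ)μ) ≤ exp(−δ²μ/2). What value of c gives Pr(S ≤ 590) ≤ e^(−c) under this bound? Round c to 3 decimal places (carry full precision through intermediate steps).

Write 590 = (1 − δ)μ, so δ = 1 − 590/791.654 = 0.2547249…
Then the exponent is δ²μ/2 = (μ − 590)²/(2μ) = 25.683149.

25.683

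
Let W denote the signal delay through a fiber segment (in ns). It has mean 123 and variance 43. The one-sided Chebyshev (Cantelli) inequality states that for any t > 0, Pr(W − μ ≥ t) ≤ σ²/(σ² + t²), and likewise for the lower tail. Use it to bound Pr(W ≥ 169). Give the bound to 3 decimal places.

0.020

Here σ² = 43 and t = 46, so σ² + t² = 2159.
Cantelli's bound: 43/2159 = 0.0199.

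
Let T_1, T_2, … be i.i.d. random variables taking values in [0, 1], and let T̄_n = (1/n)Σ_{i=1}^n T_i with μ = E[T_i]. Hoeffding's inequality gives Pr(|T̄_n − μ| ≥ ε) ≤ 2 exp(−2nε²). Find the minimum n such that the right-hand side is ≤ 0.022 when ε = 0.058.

Require 2·exp(−2nε²) ≤ 0.022, i.e. 2nε² ≥ ln(2/0.022) = 4.509860.
So n ≥ 4.509860 / (2·0.058²) = 670.312.
The smallest integer n is 671.

671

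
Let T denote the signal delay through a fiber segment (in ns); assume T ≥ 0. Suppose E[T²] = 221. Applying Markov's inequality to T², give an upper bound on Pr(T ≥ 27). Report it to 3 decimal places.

Since T ≥ 0, the event {T ≥ 27} is the same as {T² ≥ 729}.
Markov's inequality applied to T² gives Pr(T² ≥ 729) ≤ E[T²]/729 = 221/729 = 0.3032.

0.303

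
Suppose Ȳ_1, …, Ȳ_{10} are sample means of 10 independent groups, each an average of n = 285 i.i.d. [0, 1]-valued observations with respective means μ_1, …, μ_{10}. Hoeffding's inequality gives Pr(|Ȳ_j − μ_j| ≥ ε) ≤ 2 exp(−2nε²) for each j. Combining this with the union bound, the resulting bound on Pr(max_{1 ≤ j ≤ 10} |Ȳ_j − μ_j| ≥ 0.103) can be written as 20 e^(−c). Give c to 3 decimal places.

Union bound over the 10 events: Pr(max_{1 ≤ j ≤ 10} |Ȳ_j − μ_j| ≥ 0.103) ≤ 10·2·exp(−2nε²) = 20 exp(−2·285·0.103²).
So c = 2·285·0.103² = 6.0471.

6.047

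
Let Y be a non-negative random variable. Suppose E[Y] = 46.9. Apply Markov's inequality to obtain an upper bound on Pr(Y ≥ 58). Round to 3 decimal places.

0.809

Markov's inequality: for a non-negative random variable, Pr(Y ≥ a) ≤ E[Y]/a.
Here E[Y] = 46.9 and a = 58, so the bound is 46.9/58 = 0.8086.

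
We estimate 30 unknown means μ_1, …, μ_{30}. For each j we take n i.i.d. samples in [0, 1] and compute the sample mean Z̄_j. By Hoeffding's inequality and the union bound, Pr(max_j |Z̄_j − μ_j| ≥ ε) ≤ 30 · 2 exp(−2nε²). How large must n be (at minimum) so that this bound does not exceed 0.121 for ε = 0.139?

Need 2·30·exp(−2nε²) ≤ 0.121, i.e. exp(−2nε²) ≤ 0.121/60.
So 2nε² ≥ ln(60/0.121) = 6.206309.
Hence n ≥ 6.206309/(2·0.139²) = 160.610.
The smallest integer n is 161.

161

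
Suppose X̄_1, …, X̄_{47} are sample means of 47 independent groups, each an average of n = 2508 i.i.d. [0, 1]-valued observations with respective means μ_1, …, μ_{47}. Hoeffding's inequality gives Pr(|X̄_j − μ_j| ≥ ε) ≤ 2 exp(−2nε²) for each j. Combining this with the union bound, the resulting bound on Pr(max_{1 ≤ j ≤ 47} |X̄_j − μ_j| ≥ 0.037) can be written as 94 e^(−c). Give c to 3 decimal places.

6.867

Union bound over the 47 events: Pr(max_{1 ≤ j ≤ 47} |X̄_j − μ_j| ≥ 0.037) ≤ 47·2·exp(−2nε²) = 94 exp(−2·2508·0.037²).
So c = 2·2508·0.037² = 6.8669.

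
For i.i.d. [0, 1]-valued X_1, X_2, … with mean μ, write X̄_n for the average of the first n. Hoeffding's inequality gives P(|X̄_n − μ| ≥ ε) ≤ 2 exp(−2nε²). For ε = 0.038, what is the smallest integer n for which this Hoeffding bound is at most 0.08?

1115

Require 2·exp(−2nε²) ≤ 0.08, i.e. 2nε² ≥ ln(2/0.08) = 3.218876.
So n ≥ 3.218876 / (2·0.038²) = 1114.569.
The smallest integer n is 1115.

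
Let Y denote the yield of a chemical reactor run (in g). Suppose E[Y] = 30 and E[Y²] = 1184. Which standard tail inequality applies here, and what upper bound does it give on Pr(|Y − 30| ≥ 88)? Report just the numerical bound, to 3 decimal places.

The first two moments determine the variance, so Chebyshev's inequality is the sharpest standard bound available.
Var(Y) = E[Y²] − (E[Y])² = 1184 − 900 = 284.
Chebyshev's inequality: Pr(|Y − μ| ≥ t) ≤ Var(Y)/t² = 284/7744 = 0.0367.

0.037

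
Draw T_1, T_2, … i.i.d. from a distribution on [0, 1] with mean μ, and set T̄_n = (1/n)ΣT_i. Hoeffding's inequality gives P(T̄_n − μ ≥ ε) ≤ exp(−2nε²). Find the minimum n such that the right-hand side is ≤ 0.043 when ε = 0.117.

115

Require exp(−2nε²) ≤ 0.043, i.e. 2nε² ≥ ln(1/0.043) = 3.146555.
So n ≥ 3.146555 / (2·0.117²) = 114.930.
The smallest integer n is 115.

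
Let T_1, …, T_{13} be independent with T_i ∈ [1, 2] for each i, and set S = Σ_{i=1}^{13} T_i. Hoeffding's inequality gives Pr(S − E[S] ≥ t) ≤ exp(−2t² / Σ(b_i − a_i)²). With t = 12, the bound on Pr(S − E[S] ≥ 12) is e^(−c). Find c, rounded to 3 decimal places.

22.154

Σ(b_i − a_i)² = 13·(1)² = 13.
c = 2t²/13 = 2·12²/13 = 22.1538.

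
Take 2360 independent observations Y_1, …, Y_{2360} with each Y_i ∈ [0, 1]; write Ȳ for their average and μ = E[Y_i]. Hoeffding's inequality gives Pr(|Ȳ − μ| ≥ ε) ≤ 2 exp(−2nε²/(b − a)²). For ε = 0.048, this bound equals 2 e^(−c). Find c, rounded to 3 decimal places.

c = 2nε²/(b − a)² = 2·2360·0.048² / 1² = 10.8749.

10.875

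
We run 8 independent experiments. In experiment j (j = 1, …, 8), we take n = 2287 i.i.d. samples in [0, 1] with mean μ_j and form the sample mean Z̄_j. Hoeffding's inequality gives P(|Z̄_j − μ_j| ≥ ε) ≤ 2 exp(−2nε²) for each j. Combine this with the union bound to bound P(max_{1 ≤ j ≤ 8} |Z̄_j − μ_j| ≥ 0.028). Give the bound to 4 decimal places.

0.4433

Per-experiment Hoeffding bound: 2·exp(−2·2287·0.028²) = 2·exp(−3.58602) = 0.055417.
Union bound over 8 events: 8·0.055417 = 0.44334.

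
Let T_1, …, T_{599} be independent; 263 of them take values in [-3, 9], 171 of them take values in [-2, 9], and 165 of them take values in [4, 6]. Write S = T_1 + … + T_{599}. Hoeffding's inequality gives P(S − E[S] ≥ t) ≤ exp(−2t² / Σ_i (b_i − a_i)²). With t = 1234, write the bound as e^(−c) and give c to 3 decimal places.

51.424

Σ(b_i − a_i)² = 263·12² + 171·11² + 165·2² = 59223.
c = 2t² / 59223 = 2·1234² / 59223 = 51.4245.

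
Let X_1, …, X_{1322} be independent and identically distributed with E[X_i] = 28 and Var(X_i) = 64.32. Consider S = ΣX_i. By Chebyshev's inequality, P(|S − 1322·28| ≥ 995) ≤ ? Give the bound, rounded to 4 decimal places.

0.0859

Var(S) = n·Var(X_i) = 1322·64.32 = 85031.04.
Chebyshev: P(|S − 1322·28| ≥ 995) ≤ Var(S)/995² = 85031.04/990025 = 0.0859.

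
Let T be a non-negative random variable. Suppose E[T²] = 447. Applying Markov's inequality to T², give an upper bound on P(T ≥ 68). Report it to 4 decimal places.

Since T ≥ 0, the event {T ≥ 68} is the same as {T² ≥ 4624}.
Markov's inequality applied to T² gives P(T² ≥ 4624) ≤ E[T²]/4624 = 447/4624 = 0.0967.

0.0967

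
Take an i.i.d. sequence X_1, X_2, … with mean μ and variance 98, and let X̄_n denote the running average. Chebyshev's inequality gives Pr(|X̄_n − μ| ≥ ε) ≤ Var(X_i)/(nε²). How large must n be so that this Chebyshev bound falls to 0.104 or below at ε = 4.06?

Require 98/(n·4.06²) ≤ 0.104, i.e. n ≥ 98/(0.104·4.06²) = 57.166.
The smallest integer n is 58.

58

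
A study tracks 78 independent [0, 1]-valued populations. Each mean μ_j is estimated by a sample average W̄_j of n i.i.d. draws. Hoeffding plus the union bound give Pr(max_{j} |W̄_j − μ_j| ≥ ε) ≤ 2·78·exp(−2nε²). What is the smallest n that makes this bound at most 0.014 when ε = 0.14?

Need 2·78·exp(−2nε²) ≤ 0.014, i.e. exp(−2nε²) ≤ 0.014/156.
So 2nε² ≥ ln(156/0.014) = 9.318554.
Hence n ≥ 9.318554/(2·0.14²) = 237.718.
The smallest integer n is 238.

238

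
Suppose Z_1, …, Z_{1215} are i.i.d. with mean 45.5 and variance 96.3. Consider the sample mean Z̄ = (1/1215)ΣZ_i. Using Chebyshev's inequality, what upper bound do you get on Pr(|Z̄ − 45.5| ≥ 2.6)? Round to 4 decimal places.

Var(Z̄) = Var(Z_i)/n = 96.3/1215 = 0.079259.
Chebyshev: Pr(|Z̄ − 45.5| ≥ 2.6) ≤ Var(Z̄)/(2.6)² = 96.3/(1215·2.6²) = 0.0117.

0.0117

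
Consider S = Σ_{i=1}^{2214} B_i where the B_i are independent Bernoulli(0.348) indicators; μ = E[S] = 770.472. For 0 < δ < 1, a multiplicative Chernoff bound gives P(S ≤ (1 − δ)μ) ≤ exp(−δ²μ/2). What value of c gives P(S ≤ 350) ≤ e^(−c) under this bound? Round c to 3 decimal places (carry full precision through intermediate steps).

Write 350 = (1 − δ)μ, so δ = 1 − 350/770.472 = 0.545733…
Then the exponent is δ²μ/2 = (μ − 350)²/(2μ) = 114.732724.

114.733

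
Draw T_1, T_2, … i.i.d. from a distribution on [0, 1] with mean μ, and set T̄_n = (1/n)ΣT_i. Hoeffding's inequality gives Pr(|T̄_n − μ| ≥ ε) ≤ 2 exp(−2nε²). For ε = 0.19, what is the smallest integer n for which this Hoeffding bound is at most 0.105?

Require 2·exp(−2nε²) ≤ 0.105, i.e. 2nε² ≥ ln(2/0.105) = 2.946942.
So n ≥ 2.946942 / (2·0.19²) = 40.816.
The smallest integer n is 41.

41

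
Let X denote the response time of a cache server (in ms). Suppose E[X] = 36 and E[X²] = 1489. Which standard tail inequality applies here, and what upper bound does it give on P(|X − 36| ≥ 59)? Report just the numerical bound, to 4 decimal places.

The first two moments determine the variance, so Chebyshev's inequality is the sharpest standard bound available.
Var(X) = E[X²] − (E[X])² = 1489 − 1296 = 193.
Chebyshev's inequality: P(|X − μ| ≥ t) ≤ Var(X)/t² = 193/3481 = 0.0554.

0.0554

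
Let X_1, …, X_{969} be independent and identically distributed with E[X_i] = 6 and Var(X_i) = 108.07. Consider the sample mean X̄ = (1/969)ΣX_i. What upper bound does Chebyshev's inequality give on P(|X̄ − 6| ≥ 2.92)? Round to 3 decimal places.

Var(X̄) = Var(X_i)/n = 108.07/969 = 0.11153.
Chebyshev: P(|X̄ − 6| ≥ 2.92) ≤ Var(X̄)/(2.92)² = 108.07/(969·2.92²) = 0.0131.

0.013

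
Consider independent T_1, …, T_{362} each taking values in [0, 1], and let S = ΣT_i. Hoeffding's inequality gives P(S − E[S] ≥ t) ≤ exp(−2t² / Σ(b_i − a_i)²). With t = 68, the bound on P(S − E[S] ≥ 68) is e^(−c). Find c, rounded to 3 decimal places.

25.547

Σ(b_i − a_i)² = 362·(1)² = 362.
c = 2t²/362 = 2·68²/362 = 25.5470.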